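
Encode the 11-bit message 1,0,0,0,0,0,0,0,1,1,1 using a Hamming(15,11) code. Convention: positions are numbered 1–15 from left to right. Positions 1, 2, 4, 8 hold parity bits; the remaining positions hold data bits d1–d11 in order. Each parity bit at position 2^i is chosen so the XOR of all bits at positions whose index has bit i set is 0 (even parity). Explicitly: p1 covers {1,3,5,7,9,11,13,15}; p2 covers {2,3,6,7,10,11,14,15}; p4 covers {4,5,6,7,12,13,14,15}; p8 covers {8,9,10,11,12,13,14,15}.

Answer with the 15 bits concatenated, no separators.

111100010000111

Place data at non-parity positions: p1 p2 1 p4 0 0 0 p8 0 0 0 0 1 1 1
p1 (pos 1,3,5,7,9,11,13,15): XOR of data positions = 1⊕0⊕0⊕0⊕0⊕1⊕1 = 1
p2 (pos 2,3,6,7,10,11,14,15): XOR of data positions = 1⊕0⊕0⊕0⊕0⊕1⊕1 = 1
p4 (pos 4,5,6,7,12,13,14,15): XOR of data positions = 0⊕0⊕0⊕0⊕1⊕1⊕1 = 1
p8 (pos 8,9,10,11,12,13,14,15): XOR of data positions = 0⊕0⊕0⊕0⊕1⊕1⊕1 = 1
Codeword: 111100010000111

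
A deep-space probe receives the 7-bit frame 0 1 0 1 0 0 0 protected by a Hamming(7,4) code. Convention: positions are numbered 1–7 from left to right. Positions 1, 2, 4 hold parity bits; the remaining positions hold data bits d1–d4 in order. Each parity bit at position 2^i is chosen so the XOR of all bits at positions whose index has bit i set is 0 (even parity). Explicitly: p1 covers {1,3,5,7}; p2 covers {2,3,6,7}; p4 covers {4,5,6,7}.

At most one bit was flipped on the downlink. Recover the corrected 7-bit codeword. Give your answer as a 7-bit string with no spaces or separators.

s1 (pos 1,3,5,7): 0⊕0⊕0⊕0 = 0
s2 (pos 2,3,6,7): 1⊕0⊕0⊕0 = 1
s4 (pos 4,5,6,7): 1⊕0⊕0⊕0 = 1
Syndrome s4…s1 = 110 → error at position 6.
Flip position 6: 0101000 → 0101010

0101010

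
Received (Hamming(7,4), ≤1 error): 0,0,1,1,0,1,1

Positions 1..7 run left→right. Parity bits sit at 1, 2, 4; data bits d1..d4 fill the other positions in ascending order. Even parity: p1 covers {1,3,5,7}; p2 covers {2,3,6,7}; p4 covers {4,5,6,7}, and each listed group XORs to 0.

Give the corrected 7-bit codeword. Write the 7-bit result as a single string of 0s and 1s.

s1 (pos 1,3,5,7): 0⊕1⊕0⊕1 = 0
s2 (pos 2,3,6,7): 0⊕1⊕1⊕1 = 1
s4 (pos 4,5,6,7): 1⊕0⊕1⊕1 = 1
Syndrome s4…s1 = 110 → error at position 6.
Flip position 6: 0011011 → 0011001

0011001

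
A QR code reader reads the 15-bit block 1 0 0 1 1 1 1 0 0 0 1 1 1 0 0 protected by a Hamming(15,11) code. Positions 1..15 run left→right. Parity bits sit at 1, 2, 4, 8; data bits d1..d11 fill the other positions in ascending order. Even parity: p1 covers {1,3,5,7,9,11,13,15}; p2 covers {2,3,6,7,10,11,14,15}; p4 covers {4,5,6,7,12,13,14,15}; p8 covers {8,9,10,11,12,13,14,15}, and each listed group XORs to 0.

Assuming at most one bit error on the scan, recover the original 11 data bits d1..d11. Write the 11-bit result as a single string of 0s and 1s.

01110001100

s1 (pos 1,3,5,7,9,11,13,15): 1⊕0⊕1⊕1⊕0⊕1⊕1⊕0 = 1
s2 (pos 2,3,6,7,10,11,14,15): 0⊕0⊕1⊕1⊕0⊕1⊕0⊕0 = 1
s4 (pos 4,5,6,7,12,13,14,15): 1⊕1⊕1⊕1⊕1⊕1⊕0⊕0 = 0
s8 (pos 8,9,10,11,12,13,14,15): 0⊕0⊕0⊕1⊕1⊕1⊕0⊕0 = 1
Syndrome s8…s1 = 1011 → error at position 11.
Flip position 11: 100111100011100 → 100111100001100
Read data bits from positions 3,5,6,7,9,10,11,12,13,14,15: 01110001100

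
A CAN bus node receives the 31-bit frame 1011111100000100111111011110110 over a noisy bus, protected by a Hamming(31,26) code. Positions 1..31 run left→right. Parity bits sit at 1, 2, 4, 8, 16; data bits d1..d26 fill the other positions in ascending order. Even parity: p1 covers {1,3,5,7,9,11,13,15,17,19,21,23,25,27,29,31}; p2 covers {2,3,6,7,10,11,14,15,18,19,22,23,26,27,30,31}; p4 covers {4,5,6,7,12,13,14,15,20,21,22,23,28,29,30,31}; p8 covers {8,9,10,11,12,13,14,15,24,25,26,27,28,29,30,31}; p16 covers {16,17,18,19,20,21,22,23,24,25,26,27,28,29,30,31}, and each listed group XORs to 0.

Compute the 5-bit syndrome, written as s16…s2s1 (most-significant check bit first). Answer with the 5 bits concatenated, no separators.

s1 (pos 1,3,5,7,9,11,13,15,17,19,21,23,25,27,29,31): 1⊕1⊕1⊕1⊕0⊕0⊕0⊕0⊕1⊕1⊕1⊕0⊕1⊕1⊕1⊕0 = 0
s2 (pos 2,3,6,7,10,11,14,15,18,19,22,23,26,27,30,31): 0⊕1⊕1⊕1⊕0⊕0⊕1⊕0⊕1⊕1⊕1⊕0⊕1⊕1⊕1⊕0 = 0
s4 (pos 4,5,6,7,12,13,14,15,20,21,22,23,28,29,30,31): 1⊕1⊕1⊕1⊕0⊕0⊕1⊕0⊕1⊕1⊕1⊕0⊕0⊕1⊕1⊕0 = 0
s8 (pos 8,9,10,11,12,13,14,15,24,25,26,27,28,29,30,31): 1⊕0⊕0⊕0⊕0⊕0⊕1⊕0⊕1⊕1⊕1⊕1⊕0⊕1⊕1⊕0 = 0
s16 (pos 16,17,18,19,20,21,22,23,24,25,26,27,28,29,30,31): 0⊕1⊕1⊕1⊕1⊕1⊕1⊕0⊕1⊕1⊕1⊕1⊕0⊕1⊕1⊕0 = 0
Syndrome s16…s1 = 00000 → no error.

00000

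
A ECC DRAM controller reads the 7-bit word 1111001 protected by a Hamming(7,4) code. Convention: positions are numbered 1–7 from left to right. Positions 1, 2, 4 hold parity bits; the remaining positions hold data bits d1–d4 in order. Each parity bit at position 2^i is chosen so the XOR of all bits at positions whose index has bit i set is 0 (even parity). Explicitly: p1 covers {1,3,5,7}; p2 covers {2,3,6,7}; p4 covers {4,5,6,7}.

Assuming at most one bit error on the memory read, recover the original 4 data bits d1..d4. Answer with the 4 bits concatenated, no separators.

0001

s1 (pos 1,3,5,7): 1⊕1⊕0⊕1 = 1
s2 (pos 2,3,6,7): 1⊕1⊕0⊕1 = 1
s4 (pos 4,5,6,7): 1⊕0⊕0⊕1 = 0
Syndrome s4…s1 = 011 → error at position 3.
Flip position 3: 1111001 → 1101001
Read data bits from positions 3,5,6,7: 0001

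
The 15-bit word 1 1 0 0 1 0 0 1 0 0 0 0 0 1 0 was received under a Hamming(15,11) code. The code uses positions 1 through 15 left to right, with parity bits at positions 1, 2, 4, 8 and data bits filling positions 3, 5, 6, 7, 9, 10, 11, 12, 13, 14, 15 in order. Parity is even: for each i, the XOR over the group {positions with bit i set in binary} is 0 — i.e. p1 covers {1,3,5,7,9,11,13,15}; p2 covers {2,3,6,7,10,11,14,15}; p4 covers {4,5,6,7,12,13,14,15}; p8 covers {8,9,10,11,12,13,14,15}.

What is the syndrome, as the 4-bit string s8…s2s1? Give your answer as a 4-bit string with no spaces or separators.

0000

s1 (pos 1,3,5,7,9,11,13,15): 1⊕0⊕1⊕0⊕0⊕0⊕0⊕0 = 0
s2 (pos 2,3,6,7,10,11,14,15): 1⊕0⊕0⊕0⊕0⊕0⊕1⊕0 = 0
s4 (pos 4,5,6,7,12,13,14,15): 0⊕1⊕0⊕0⊕0⊕0⊕1⊕0 = 0
s8 (pos 8,9,10,11,12,13,14,15): 1⊕0⊕0⊕0⊕0⊕0⊕1⊕0 = 0
Syndrome s8…s1 = 0000 → no error.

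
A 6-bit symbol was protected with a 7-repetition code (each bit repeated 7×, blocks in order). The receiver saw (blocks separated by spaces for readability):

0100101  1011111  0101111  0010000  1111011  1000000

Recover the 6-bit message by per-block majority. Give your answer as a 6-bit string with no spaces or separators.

Block 1 (0100101): 3 ones → 0
Block 2 (1011111): 6 ones → 1
Block 3 (0101111): 5 ones → 1
Block 4 (0010000): 1 one → 0
Block 5 (1111011): 6 ones → 1
Block 6 (1000000): 1 one → 0

011010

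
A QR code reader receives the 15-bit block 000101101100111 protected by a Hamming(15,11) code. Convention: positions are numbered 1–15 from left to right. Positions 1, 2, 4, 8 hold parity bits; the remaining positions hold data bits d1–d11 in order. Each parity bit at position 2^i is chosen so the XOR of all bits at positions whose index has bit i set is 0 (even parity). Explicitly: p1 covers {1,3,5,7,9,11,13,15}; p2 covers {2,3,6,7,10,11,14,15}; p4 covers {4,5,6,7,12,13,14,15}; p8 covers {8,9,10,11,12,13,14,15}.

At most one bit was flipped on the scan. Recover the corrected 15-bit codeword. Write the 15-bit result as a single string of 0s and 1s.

s1 (pos 1,3,5,7,9,11,13,15): 0⊕0⊕0⊕1⊕1⊕0⊕1⊕1 = 0
s2 (pos 2,3,6,7,10,11,14,15): 0⊕0⊕1⊕1⊕1⊕0⊕1⊕1 = 1
s4 (pos 4,5,6,7,12,13,14,15): 1⊕0⊕1⊕1⊕0⊕1⊕1⊕1 = 0
s8 (pos 8,9,10,11,12,13,14,15): 0⊕1⊕1⊕0⊕0⊕1⊕1⊕1 = 1
Syndrome s8…s1 = 1010 → error at position 10.
Flip position 10: 000101101100111 → 000101101000111

000101101000111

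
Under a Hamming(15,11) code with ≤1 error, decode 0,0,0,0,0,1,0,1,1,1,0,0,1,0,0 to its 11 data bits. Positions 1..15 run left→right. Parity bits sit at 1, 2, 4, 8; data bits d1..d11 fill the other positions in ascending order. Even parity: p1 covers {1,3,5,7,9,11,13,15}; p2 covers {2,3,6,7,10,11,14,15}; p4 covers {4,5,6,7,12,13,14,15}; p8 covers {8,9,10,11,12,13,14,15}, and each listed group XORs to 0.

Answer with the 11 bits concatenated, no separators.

00101100100

s1 (pos 1,3,5,7,9,11,13,15): 0⊕0⊕0⊕0⊕1⊕0⊕1⊕0 = 0
s2 (pos 2,3,6,7,10,11,14,15): 0⊕0⊕1⊕0⊕1⊕0⊕0⊕0 = 0
s4 (pos 4,5,6,7,12,13,14,15): 0⊕0⊕1⊕0⊕0⊕1⊕0⊕0 = 0
s8 (pos 8,9,10,11,12,13,14,15): 1⊕1⊕1⊕0⊕0⊕1⊕0⊕0 = 0
Syndrome s8…s1 = 0000 → no error.
Read data bits from positions 3,5,6,7,9,10,11,12,13,14,15: 00101100100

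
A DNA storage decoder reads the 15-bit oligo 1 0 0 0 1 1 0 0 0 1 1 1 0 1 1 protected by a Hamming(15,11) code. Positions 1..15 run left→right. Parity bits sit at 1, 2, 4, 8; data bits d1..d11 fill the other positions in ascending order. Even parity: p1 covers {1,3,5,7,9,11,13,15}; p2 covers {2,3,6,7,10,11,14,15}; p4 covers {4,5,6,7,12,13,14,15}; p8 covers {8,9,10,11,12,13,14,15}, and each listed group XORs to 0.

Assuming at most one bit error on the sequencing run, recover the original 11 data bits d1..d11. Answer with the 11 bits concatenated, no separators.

01100111001

s1 (pos 1,3,5,7,9,11,13,15): 1⊕0⊕1⊕0⊕0⊕1⊕0⊕1 = 0
s2 (pos 2,3,6,7,10,11,14,15): 0⊕0⊕1⊕0⊕1⊕1⊕1⊕1 = 1
s4 (pos 4,5,6,7,12,13,14,15): 0⊕1⊕1⊕0⊕1⊕0⊕1⊕1 = 1
s8 (pos 8,9,10,11,12,13,14,15): 0⊕0⊕1⊕1⊕1⊕0⊕1⊕1 = 1
Syndrome s8…s1 = 1110 → error at position 14.
Flip position 14: 100011000111011 → 100011000111001
Read data bits from positions 3,5,6,7,9,10,11,12,13,14,15: 01100111001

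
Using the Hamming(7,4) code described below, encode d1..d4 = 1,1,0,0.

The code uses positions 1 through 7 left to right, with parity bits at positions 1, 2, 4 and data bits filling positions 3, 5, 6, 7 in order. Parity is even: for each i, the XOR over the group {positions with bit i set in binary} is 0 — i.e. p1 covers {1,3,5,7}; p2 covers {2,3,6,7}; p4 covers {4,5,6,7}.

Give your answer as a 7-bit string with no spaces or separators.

Place data at non-parity positions: p1 p2 1 p4 1 0 0
p1 (pos 1,3,5,7): XOR of data positions = 1⊕1⊕0 = 0
p2 (pos 2,3,6,7): XOR of data positions = 1⊕0⊕0 = 1
p4 (pos 4,5,6,7): XOR of data positions = 1⊕0⊕0 = 1
Codeword: 0111100

0111100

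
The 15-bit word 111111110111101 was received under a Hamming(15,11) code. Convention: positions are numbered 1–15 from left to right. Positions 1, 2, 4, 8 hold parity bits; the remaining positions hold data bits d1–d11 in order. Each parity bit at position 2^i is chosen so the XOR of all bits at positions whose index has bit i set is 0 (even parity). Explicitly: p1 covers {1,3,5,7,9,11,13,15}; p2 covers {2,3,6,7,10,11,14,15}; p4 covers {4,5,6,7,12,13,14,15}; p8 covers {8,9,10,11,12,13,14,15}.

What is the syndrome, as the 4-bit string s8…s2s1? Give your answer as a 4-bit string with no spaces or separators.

0111

s1 (pos 1,3,5,7,9,11,13,15): 1⊕1⊕1⊕1⊕0⊕1⊕1⊕1 = 1
s2 (pos 2,3,6,7,10,11,14,15): 1⊕1⊕1⊕1⊕1⊕1⊕0⊕1 = 1
s4 (pos 4,5,6,7,12,13,14,15): 1⊕1⊕1⊕1⊕1⊕1⊕0⊕1 = 1
s8 (pos 8,9,10,11,12,13,14,15): 1⊕0⊕1⊕1⊕1⊕1⊕0⊕1 = 0
Syndrome s8…s1 = 0111 → error at position 7.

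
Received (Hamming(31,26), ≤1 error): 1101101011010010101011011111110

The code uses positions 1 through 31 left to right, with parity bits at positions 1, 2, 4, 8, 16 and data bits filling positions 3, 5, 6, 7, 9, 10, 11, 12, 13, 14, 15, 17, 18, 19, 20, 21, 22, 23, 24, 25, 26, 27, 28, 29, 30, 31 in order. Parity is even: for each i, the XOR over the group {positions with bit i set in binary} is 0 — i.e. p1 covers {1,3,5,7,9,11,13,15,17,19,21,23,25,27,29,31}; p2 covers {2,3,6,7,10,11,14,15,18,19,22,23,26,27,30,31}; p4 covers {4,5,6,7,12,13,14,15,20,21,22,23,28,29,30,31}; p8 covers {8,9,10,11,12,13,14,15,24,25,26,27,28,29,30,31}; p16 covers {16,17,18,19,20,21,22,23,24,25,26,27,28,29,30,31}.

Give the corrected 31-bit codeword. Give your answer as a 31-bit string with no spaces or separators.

1101101011010010101011011101110

s1 (pos 1,3,5,7,9,11,13,15,17,19,21,23,25,27,29,31): 1⊕0⊕1⊕1⊕1⊕0⊕0⊕1⊕1⊕1⊕1⊕0⊕1⊕1⊕1⊕0 = 1
s2 (pos 2,3,6,7,10,11,14,15,18,19,22,23,26,27,30,31): 1⊕0⊕0⊕1⊕1⊕0⊕0⊕1⊕0⊕1⊕1⊕0⊕1⊕1⊕1⊕0 = 1
s4 (pos 4,5,6,7,12,13,14,15,20,21,22,23,28,29,30,31): 1⊕1⊕0⊕1⊕1⊕0⊕0⊕1⊕0⊕1⊕1⊕0⊕1⊕1⊕1⊕0 = 0
s8 (pos 8,9,10,11,12,13,14,15,24,25,26,27,28,29,30,31): 0⊕1⊕1⊕0⊕1⊕0⊕0⊕1⊕1⊕1⊕1⊕1⊕1⊕1⊕1⊕0 = 1
s16 (pos 16,17,18,19,20,21,22,23,24,25,26,27,28,29,30,31): 0⊕1⊕0⊕1⊕0⊕1⊕1⊕0⊕1⊕1⊕1⊕1⊕1⊕1⊕1⊕0 = 1
Syndrome s16…s1 = 11011 → error at position 27.
Flip position 27: 1101101011010010101011011111110 → 1101101011010010101011011101110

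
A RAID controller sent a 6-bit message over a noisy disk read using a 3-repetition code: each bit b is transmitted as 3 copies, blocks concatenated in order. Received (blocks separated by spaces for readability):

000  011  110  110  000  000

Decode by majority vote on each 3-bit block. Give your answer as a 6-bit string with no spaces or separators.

011100

Block 1 (000): 0 ones → 0
Block 2 (011): 2 ones → 1
Block 3 (110): 2 ones → 1
Block 4 (110): 2 ones → 1
Block 5 (000): 0 ones → 0
Block 6 (000): 0 ones → 0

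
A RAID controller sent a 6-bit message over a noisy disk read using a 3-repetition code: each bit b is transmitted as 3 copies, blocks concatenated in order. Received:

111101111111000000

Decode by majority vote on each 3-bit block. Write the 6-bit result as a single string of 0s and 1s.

Block 1 (111): 3 ones → 1
Block 2 (101): 2 ones → 1
Block 3 (111): 3 ones → 1
Block 4 (111): 3 ones → 1
Block 5 (000): 0 ones → 0
Block 6 (000): 0 ones → 0

111100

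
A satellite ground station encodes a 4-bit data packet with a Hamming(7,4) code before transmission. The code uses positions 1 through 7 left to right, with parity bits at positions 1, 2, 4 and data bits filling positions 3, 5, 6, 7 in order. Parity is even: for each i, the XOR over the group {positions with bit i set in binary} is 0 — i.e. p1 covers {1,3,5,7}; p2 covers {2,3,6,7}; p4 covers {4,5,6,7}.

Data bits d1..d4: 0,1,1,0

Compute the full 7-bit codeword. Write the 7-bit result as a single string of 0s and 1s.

1100110

Place data at non-parity positions: p1 p2 0 p4 1 1 0
p1 (pos 1,3,5,7): XOR of data positions = 0⊕1⊕0 = 1
p2 (pos 2,3,6,7): XOR of data positions = 0⊕1⊕0 = 1
p4 (pos 4,5,6,7): XOR of data positions = 1⊕1⊕0 = 0
Codeword: 1100110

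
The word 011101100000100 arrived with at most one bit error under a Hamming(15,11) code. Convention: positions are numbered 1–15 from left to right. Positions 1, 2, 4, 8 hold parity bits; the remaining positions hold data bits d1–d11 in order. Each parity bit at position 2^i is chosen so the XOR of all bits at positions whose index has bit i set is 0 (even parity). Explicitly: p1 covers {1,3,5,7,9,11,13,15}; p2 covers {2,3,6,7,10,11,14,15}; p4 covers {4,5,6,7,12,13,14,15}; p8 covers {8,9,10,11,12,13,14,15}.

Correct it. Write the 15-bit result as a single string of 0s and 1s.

011101101000100

s1 (pos 1,3,5,7,9,11,13,15): 0⊕1⊕0⊕1⊕0⊕0⊕1⊕0 = 1
s2 (pos 2,3,6,7,10,11,14,15): 1⊕1⊕1⊕1⊕0⊕0⊕0⊕0 = 0
s4 (pos 4,5,6,7,12,13,14,15): 1⊕0⊕1⊕1⊕0⊕1⊕0⊕0 = 0
s8 (pos 8,9,10,11,12,13,14,15): 0⊕0⊕0⊕0⊕0⊕1⊕0⊕0 = 1
Syndrome s8…s1 = 1001 → error at position 9.
Flip position 9: 011101100000100 → 011101101000100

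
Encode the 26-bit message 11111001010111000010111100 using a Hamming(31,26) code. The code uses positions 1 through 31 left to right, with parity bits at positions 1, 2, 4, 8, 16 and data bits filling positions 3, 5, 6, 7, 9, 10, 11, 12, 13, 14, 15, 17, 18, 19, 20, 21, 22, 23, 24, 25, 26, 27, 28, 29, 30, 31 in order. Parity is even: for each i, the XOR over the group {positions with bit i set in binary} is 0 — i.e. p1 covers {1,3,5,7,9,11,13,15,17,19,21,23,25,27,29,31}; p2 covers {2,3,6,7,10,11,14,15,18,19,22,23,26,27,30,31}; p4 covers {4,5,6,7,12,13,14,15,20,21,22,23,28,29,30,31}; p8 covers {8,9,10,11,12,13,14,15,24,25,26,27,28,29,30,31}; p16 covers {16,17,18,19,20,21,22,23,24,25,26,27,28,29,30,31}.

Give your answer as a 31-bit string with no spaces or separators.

Place data at non-parity positions: p1 p2 1 p4 1 1 1 p8 1 0 0 1 0 1 0 p16 1 1 1 0 0 0 0 1 0 1 1 1 1 0 0
p1 (pos 1,3,5,7,9,11,13,15,17,19,21,23,25,27,29,31): XOR of data positions = 1⊕1⊕1⊕1⊕0⊕0⊕0⊕1⊕1⊕0⊕0⊕0⊕1⊕1⊕0 = 0
p2 (pos 2,3,6,7,10,11,14,15,18,19,22,23,26,27,30,31): XOR of data positions = 1⊕1⊕1⊕0⊕0⊕1⊕0⊕1⊕1⊕0⊕0⊕1⊕1⊕0⊕0 = 0
p4 (pos 4,5,6,7,12,13,14,15,20,21,22,23,28,29,30,31): XOR of data positions = 1⊕1⊕1⊕1⊕0⊕1⊕0⊕0⊕0⊕0⊕0⊕1⊕1⊕0⊕0 = 1
p8 (pos 8,9,10,11,12,13,14,15,24,25,26,27,28,29,30,31): XOR of data positions = 1⊕0⊕0⊕1⊕0⊕1⊕0⊕1⊕0⊕1⊕1⊕1⊕1⊕0⊕0 = 0
p16 (pos 16,17,18,19,20,21,22,23,24,25,26,27,28,29,30,31): XOR of data positions = 1⊕1⊕1⊕0⊕0⊕0⊕0⊕1⊕0⊕1⊕1⊕1⊕1⊕0⊕0 = 0
Codeword: 0011111010010100111000010111100

0011111010010100111000010111100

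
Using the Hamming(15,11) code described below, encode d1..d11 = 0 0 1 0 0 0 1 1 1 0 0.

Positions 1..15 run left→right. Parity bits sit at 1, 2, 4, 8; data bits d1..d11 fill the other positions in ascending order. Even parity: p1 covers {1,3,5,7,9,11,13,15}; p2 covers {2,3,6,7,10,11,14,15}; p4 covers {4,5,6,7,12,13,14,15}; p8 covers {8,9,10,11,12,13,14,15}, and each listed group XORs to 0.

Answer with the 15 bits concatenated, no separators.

000101010011100

Place data at non-parity positions: p1 p2 0 p4 0 1 0 p8 0 0 1 1 1 0 0
p1 (pos 1,3,5,7,9,11,13,15): XOR of data positions = 0⊕0⊕0⊕0⊕1⊕1⊕0 = 0
p2 (pos 2,3,6,7,10,11,14,15): XOR of data positions = 0⊕1⊕0⊕0⊕1⊕0⊕0 = 0
p4 (pos 4,5,6,7,12,13,14,15): XOR of data positions = 0⊕1⊕0⊕1⊕1⊕0⊕0 = 1
p8 (pos 8,9,10,11,12,13,14,15): XOR of data positions = 0⊕0⊕1⊕1⊕1⊕0⊕0 = 1
Codeword: 000101010011100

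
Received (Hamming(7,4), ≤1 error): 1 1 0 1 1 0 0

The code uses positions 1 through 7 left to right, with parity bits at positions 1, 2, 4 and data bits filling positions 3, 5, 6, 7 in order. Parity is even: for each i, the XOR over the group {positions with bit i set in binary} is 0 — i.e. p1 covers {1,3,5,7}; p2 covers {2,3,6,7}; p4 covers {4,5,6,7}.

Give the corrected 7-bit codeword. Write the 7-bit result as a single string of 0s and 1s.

1001100

s1 (pos 1,3,5,7): 1⊕0⊕1⊕0 = 0
s2 (pos 2,3,6,7): 1⊕0⊕0⊕0 = 1
s4 (pos 4,5,6,7): 1⊕1⊕0⊕0 = 0
Syndrome s4…s1 = 010 → error at position 2.
Flip position 2: 1101100 → 1001100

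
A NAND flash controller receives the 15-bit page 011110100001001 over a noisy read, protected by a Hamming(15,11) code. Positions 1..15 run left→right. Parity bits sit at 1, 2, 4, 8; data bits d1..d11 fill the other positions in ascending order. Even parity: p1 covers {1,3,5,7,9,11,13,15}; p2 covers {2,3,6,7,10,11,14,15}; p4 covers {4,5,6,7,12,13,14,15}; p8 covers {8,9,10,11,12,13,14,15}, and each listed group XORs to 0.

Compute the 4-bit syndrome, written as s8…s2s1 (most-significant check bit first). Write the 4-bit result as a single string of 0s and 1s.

0100

s1 (pos 1,3,5,7,9,11,13,15): 0⊕1⊕1⊕1⊕0⊕0⊕0⊕1 = 0
s2 (pos 2,3,6,7,10,11,14,15): 1⊕1⊕0⊕1⊕0⊕0⊕0⊕1 = 0
s4 (pos 4,5,6,7,12,13,14,15): 1⊕1⊕0⊕1⊕1⊕0⊕0⊕1 = 1
s8 (pos 8,9,10,11,12,13,14,15): 0⊕0⊕0⊕0⊕1⊕0⊕0⊕1 = 0
Syndrome s8…s1 = 0100 → error at position 4.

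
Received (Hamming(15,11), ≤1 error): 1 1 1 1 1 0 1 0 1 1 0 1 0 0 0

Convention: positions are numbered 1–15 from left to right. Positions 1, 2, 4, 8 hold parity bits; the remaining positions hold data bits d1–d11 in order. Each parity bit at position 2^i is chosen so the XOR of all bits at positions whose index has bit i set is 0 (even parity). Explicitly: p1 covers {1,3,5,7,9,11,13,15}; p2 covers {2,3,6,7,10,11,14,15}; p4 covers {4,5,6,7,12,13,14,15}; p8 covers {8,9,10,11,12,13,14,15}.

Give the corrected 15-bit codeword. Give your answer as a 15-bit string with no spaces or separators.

s1 (pos 1,3,5,7,9,11,13,15): 1⊕1⊕1⊕1⊕1⊕0⊕0⊕0 = 1
s2 (pos 2,3,6,7,10,11,14,15): 1⊕1⊕0⊕1⊕1⊕0⊕0⊕0 = 0
s4 (pos 4,5,6,7,12,13,14,15): 1⊕1⊕0⊕1⊕1⊕0⊕0⊕0 = 0
s8 (pos 8,9,10,11,12,13,14,15): 0⊕1⊕1⊕0⊕1⊕0⊕0⊕0 = 1
Syndrome s8…s1 = 1001 → error at position 9.
Flip position 9: 111110101101000 → 111110100101000

111110100101000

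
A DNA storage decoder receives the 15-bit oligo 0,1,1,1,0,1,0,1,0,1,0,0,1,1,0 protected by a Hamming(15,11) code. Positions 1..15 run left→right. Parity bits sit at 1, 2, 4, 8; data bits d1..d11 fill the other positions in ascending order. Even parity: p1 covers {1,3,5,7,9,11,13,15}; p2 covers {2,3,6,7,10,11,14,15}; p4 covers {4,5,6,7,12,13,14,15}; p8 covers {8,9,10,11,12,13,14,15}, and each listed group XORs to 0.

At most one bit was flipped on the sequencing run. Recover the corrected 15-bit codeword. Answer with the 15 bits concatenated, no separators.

s1 (pos 1,3,5,7,9,11,13,15): 0⊕1⊕0⊕0⊕0⊕0⊕1⊕0 = 0
s2 (pos 2,3,6,7,10,11,14,15): 1⊕1⊕1⊕0⊕1⊕0⊕1⊕0 = 1
s4 (pos 4,5,6,7,12,13,14,15): 1⊕0⊕1⊕0⊕0⊕1⊕1⊕0 = 0
s8 (pos 8,9,10,11,12,13,14,15): 1⊕0⊕1⊕0⊕0⊕1⊕1⊕0 = 0
Syndrome s8…s1 = 0010 → error at position 2.
Flip position 2: 011101010100110 → 001101010100110

001101010100110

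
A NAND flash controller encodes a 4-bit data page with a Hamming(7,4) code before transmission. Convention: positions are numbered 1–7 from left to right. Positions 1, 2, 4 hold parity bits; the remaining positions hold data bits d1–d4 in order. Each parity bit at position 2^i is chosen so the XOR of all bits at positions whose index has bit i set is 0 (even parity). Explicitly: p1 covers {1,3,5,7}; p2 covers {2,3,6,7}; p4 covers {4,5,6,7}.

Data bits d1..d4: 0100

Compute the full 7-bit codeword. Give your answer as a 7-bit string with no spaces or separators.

Place data at non-parity positions: p1 p2 0 p4 1 0 0
p1 (pos 1,3,5,7): XOR of data positions = 0⊕1⊕0 = 1
p2 (pos 2,3,6,7): XOR of data positions = 0⊕0⊕0 = 0
p4 (pos 4,5,6,7): XOR of data positions = 1⊕0⊕0 = 1
Codeword: 1001100

1001100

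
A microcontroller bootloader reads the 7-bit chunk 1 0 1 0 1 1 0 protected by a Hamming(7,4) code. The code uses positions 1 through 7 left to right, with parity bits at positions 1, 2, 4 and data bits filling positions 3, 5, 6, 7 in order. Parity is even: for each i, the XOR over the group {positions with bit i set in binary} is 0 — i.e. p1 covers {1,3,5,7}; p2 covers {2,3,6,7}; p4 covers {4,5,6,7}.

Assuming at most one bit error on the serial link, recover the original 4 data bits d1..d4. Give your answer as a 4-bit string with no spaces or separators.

1110

s1 (pos 1,3,5,7): 1⊕1⊕1⊕0 = 1
s2 (pos 2,3,6,7): 0⊕1⊕1⊕0 = 0
s4 (pos 4,5,6,7): 0⊕1⊕1⊕0 = 0
Syndrome s4…s1 = 001 → error at position 1.
Flip position 1: 1010110 → 0010110
Read data bits from positions 3,5,6,7: 1110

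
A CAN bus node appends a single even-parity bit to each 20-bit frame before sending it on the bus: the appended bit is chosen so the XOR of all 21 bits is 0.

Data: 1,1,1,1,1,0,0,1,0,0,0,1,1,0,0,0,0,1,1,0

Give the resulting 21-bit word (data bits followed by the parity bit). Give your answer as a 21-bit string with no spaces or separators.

111110010001100001100

XOR of the 20 data bits: 1⊕1⊕1⊕1⊕1⊕0⊕0⊕1⊕0⊕0⊕0⊕1⊕1⊕0⊕0⊕0⊕0⊕1⊕1⊕0 = 0
Parity bit = 0 (so all 21 bits XOR to 0).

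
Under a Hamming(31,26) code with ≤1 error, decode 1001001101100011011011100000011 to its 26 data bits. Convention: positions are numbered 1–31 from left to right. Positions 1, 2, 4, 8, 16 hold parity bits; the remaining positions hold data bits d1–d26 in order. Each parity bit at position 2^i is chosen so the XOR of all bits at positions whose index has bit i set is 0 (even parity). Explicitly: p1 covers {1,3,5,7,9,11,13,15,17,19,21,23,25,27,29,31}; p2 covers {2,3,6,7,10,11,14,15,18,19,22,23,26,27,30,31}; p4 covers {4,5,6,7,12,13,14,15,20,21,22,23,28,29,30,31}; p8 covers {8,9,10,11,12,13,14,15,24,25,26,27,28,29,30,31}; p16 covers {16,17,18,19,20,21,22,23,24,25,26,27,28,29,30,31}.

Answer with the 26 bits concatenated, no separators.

s1 (pos 1,3,5,7,9,11,13,15,17,19,21,23,25,27,29,31): 1⊕0⊕0⊕1⊕0⊕1⊕0⊕1⊕0⊕1⊕1⊕1⊕0⊕0⊕0⊕1 = 0
s2 (pos 2,3,6,7,10,11,14,15,18,19,22,23,26,27,30,31): 0⊕0⊕0⊕1⊕1⊕1⊕0⊕1⊕1⊕1⊕1⊕1⊕0⊕0⊕1⊕1 = 0
s4 (pos 4,5,6,7,12,13,14,15,20,21,22,23,28,29,30,31): 1⊕0⊕0⊕1⊕0⊕0⊕0⊕1⊕0⊕1⊕1⊕1⊕0⊕0⊕1⊕1 = 0
s8 (pos 8,9,10,11,12,13,14,15,24,25,26,27,28,29,30,31): 1⊕0⊕1⊕1⊕0⊕0⊕0⊕1⊕0⊕0⊕0⊕0⊕0⊕0⊕1⊕1 = 0
s16 (pos 16,17,18,19,20,21,22,23,24,25,26,27,28,29,30,31): 1⊕0⊕1⊕1⊕0⊕1⊕1⊕1⊕0⊕0⊕0⊕0⊕0⊕0⊕1⊕1 = 0
Syndrome s16…s1 = 00000 → no error.
Read data bits from positions 3,5,6,7,9,10,11,12,13,14,15,17,18,19,20,21,22,23,24,25,26,27,28,29,30,31: 00010110001011011100000011

00010110001011011100000011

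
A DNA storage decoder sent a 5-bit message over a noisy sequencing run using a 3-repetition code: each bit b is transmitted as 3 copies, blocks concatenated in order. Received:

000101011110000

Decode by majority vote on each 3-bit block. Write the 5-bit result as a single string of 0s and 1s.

01110

Block 1 (000): 0 ones → 0
Block 2 (101): 2 ones → 1
Block 3 (011): 2 ones → 1
Block 4 (110): 2 ones → 1
Block 5 (000): 0 ones → 0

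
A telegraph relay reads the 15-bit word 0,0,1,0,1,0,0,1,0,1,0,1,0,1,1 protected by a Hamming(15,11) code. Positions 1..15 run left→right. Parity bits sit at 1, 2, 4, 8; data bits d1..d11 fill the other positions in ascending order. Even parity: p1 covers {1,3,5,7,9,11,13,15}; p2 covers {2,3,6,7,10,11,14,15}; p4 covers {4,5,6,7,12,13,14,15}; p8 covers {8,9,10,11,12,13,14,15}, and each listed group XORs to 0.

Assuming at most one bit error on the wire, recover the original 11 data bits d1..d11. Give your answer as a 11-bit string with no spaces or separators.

11001101011

s1 (pos 1,3,5,7,9,11,13,15): 0⊕1⊕1⊕0⊕0⊕0⊕0⊕1 = 1
s2 (pos 2,3,6,7,10,11,14,15): 0⊕1⊕0⊕0⊕1⊕0⊕1⊕1 = 0
s4 (pos 4,5,6,7,12,13,14,15): 0⊕1⊕0⊕0⊕1⊕0⊕1⊕1 = 0
s8 (pos 8,9,10,11,12,13,14,15): 1⊕0⊕1⊕0⊕1⊕0⊕1⊕1 = 1
Syndrome s8…s1 = 1001 → error at position 9.
Flip position 9: 001010010101011 → 001010011101011
Read data bits from positions 3,5,6,7,9,10,11,12,13,14,15: 11001101011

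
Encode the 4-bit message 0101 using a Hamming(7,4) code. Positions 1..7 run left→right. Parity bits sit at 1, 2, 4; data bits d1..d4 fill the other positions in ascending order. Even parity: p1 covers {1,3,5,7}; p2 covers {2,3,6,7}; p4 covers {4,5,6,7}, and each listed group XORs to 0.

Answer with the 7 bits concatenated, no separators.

Place data at non-parity positions: p1 p2 0 p4 1 0 1
p1 (pos 1,3,5,7): XOR of data positions = 0⊕1⊕1 = 0
p2 (pos 2,3,6,7): XOR of data positions = 0⊕0⊕1 = 1
p4 (pos 4,5,6,7): XOR of data positions = 1⊕0⊕1 = 0
Codeword: 0100101

0100101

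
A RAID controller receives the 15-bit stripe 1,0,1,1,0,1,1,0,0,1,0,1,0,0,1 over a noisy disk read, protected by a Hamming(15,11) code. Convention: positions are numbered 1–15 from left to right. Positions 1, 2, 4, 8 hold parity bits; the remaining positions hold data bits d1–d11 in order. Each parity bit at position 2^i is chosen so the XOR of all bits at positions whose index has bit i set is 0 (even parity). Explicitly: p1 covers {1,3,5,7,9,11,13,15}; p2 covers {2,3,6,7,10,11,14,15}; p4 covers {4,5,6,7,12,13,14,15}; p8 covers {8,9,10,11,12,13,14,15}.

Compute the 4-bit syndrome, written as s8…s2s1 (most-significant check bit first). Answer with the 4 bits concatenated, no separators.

1110

s1 (pos 1,3,5,7,9,11,13,15): 1⊕1⊕0⊕1⊕0⊕0⊕0⊕1 = 0
s2 (pos 2,3,6,7,10,11,14,15): 0⊕1⊕1⊕1⊕1⊕0⊕0⊕1 = 1
s4 (pos 4,5,6,7,12,13,14,15): 1⊕0⊕1⊕1⊕1⊕0⊕0⊕1 = 1
s8 (pos 8,9,10,11,12,13,14,15): 0⊕0⊕1⊕0⊕1⊕0⊕0⊕1 = 1
Syndrome s8…s1 = 1110 → error at position 14.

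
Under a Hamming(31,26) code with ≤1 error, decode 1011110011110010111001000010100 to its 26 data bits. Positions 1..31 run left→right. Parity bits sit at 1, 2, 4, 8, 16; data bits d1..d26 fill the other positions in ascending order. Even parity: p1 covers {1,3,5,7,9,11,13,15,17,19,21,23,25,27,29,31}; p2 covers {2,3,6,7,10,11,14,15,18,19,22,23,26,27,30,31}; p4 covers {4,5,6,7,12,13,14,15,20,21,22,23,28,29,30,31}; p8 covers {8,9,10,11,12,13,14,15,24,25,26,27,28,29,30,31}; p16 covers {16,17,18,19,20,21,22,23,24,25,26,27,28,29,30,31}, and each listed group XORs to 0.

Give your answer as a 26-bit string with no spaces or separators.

11101111011111001000010100

s1 (pos 1,3,5,7,9,11,13,15,17,19,21,23,25,27,29,31): 1⊕1⊕1⊕0⊕1⊕1⊕0⊕1⊕1⊕1⊕0⊕0⊕0⊕1⊕1⊕0 = 0
s2 (pos 2,3,6,7,10,11,14,15,18,19,22,23,26,27,30,31): 0⊕1⊕1⊕0⊕1⊕1⊕0⊕1⊕1⊕1⊕1⊕0⊕0⊕1⊕0⊕0 = 1
s4 (pos 4,5,6,7,12,13,14,15,20,21,22,23,28,29,30,31): 1⊕1⊕1⊕0⊕1⊕0⊕0⊕1⊕0⊕0⊕1⊕0⊕0⊕1⊕0⊕0 = 1
s8 (pos 8,9,10,11,12,13,14,15,24,25,26,27,28,29,30,31): 0⊕1⊕1⊕1⊕1⊕0⊕0⊕1⊕0⊕0⊕0⊕1⊕0⊕1⊕0⊕0 = 1
s16 (pos 16,17,18,19,20,21,22,23,24,25,26,27,28,29,30,31): 0⊕1⊕1⊕1⊕0⊕0⊕1⊕0⊕0⊕0⊕0⊕1⊕0⊕1⊕0⊕0 = 0
Syndrome s16…s1 = 01110 → error at position 14.
Flip position 14: 1011110011110010111001000010100 → 1011110011110110111001000010100
Read data bits from positions 3,5,6,7,9,10,11,12,13,14,15,17,18,19,20,21,22,23,24,25,26,27,28,29,30,31: 11101111011111001000010100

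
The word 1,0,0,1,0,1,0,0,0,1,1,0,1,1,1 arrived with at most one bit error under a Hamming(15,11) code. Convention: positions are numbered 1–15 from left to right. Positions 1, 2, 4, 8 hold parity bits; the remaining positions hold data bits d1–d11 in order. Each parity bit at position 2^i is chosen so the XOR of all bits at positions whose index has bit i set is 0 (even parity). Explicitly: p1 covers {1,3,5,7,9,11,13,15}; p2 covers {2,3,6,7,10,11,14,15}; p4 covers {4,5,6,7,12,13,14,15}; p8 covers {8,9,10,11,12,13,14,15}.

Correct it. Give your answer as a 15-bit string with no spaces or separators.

s1 (pos 1,3,5,7,9,11,13,15): 1⊕0⊕0⊕0⊕0⊕1⊕1⊕1 = 0
s2 (pos 2,3,6,7,10,11,14,15): 0⊕0⊕1⊕0⊕1⊕1⊕1⊕1 = 1
s4 (pos 4,5,6,7,12,13,14,15): 1⊕0⊕1⊕0⊕0⊕1⊕1⊕1 = 1
s8 (pos 8,9,10,11,12,13,14,15): 0⊕0⊕1⊕1⊕0⊕1⊕1⊕1 = 1
Syndrome s8…s1 = 1110 → error at position 14.
Flip position 14: 100101000110111 → 100101000110101

100101000110101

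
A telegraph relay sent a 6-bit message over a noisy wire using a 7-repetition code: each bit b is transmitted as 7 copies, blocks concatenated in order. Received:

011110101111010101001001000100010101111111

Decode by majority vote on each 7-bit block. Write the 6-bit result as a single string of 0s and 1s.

Block 1 (0111101): 5 ones → 1
Block 2 (0111101): 5 ones → 1
Block 3 (0101001): 3 ones → 0
Block 4 (0010001): 2 ones → 0
Block 5 (0001010): 2 ones → 0
Block 6 (1111111): 7 ones → 1

110001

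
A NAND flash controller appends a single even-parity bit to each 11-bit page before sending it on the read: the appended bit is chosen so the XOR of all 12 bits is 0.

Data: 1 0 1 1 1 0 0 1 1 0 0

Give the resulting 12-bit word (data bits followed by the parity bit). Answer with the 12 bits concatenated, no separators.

101110011000

XOR of the 11 data bits: 1⊕0⊕1⊕1⊕1⊕0⊕0⊕1⊕1⊕0⊕0 = 0
Parity bit = 0 (so all 12 bits XOR to 0).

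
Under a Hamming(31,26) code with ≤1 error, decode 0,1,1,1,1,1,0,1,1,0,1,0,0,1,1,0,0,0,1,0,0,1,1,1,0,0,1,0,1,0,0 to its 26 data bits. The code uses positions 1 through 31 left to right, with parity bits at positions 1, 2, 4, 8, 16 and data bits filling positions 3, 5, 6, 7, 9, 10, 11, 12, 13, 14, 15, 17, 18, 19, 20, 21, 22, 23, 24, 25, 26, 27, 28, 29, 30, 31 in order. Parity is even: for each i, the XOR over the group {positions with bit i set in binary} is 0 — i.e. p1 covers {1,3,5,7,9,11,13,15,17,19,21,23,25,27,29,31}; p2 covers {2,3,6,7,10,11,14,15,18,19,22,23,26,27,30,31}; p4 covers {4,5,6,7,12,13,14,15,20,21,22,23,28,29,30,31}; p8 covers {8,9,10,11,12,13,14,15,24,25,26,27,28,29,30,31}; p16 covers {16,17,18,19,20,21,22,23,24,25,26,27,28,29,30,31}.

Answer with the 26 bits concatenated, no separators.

s1 (pos 1,3,5,7,9,11,13,15,17,19,21,23,25,27,29,31): 0⊕1⊕1⊕0⊕1⊕1⊕0⊕1⊕0⊕1⊕0⊕1⊕0⊕1⊕1⊕0 = 1
s2 (pos 2,3,6,7,10,11,14,15,18,19,22,23,26,27,30,31): 1⊕1⊕1⊕0⊕0⊕1⊕1⊕1⊕0⊕1⊕1⊕1⊕0⊕1⊕0⊕0 = 0
s4 (pos 4,5,6,7,12,13,14,15,20,21,22,23,28,29,30,31): 1⊕1⊕1⊕0⊕0⊕0⊕1⊕1⊕0⊕0⊕1⊕1⊕0⊕1⊕0⊕0 = 0
s8 (pos 8,9,10,11,12,13,14,15,24,25,26,27,28,29,30,31): 1⊕1⊕0⊕1⊕0⊕0⊕1⊕1⊕1⊕0⊕0⊕1⊕0⊕1⊕0⊕0 = 0
s16 (pos 16,17,18,19,20,21,22,23,24,25,26,27,28,29,30,31): 0⊕0⊕0⊕1⊕0⊕0⊕1⊕1⊕1⊕0⊕0⊕1⊕0⊕1⊕0⊕0 = 0
Syndrome s16…s1 = 00001 → error at position 1.
Flip position 1: 0111110110100110001001110010100 → 1111110110100110001001110010100
Read data bits from positions 3,5,6,7,9,10,11,12,13,14,15,17,18,19,20,21,22,23,24,25,26,27,28,29,30,31: 11101010011001001110010100

11101010011001001110010100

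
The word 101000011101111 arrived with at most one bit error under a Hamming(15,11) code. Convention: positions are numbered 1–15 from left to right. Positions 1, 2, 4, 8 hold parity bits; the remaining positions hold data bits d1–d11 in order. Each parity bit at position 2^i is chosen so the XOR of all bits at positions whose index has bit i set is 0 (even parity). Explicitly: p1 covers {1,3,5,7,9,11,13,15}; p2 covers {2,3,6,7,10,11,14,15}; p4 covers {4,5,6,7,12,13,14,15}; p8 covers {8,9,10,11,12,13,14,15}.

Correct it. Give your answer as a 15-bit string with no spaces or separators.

101000010101111

s1 (pos 1,3,5,7,9,11,13,15): 1⊕1⊕0⊕0⊕1⊕0⊕1⊕1 = 1
s2 (pos 2,3,6,7,10,11,14,15): 0⊕1⊕0⊕0⊕1⊕0⊕1⊕1 = 0
s4 (pos 4,5,6,7,12,13,14,15): 0⊕0⊕0⊕0⊕1⊕1⊕1⊕1 = 0
s8 (pos 8,9,10,11,12,13,14,15): 1⊕1⊕1⊕0⊕1⊕1⊕1⊕1 = 1
Syndrome s8…s1 = 1001 → error at position 9.
Flip position 9: 101000011101111 → 101000010101111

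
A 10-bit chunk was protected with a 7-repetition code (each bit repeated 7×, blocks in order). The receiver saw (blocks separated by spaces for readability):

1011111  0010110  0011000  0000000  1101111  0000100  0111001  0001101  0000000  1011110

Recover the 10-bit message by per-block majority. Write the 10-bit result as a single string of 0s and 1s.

1000101001

Block 1 (1011111): 6 ones → 1
Block 2 (0010110): 3 ones → 0
Block 3 (0011000): 2 ones → 0
Block 4 (0000000): 0 ones → 0
Block 5 (1101111): 6 ones → 1
Block 6 (0000100): 1 one → 0
Block 7 (0111001): 4 ones → 1
Block 8 (0001101): 3 ones → 0
Block 9 (0000000): 0 ones → 0
Block 10 (1011110): 5 ones → 1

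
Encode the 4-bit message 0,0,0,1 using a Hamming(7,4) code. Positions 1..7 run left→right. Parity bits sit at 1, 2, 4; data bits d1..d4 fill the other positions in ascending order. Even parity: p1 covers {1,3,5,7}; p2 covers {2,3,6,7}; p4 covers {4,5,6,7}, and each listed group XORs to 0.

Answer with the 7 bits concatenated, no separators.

Place data at non-parity positions: p1 p2 0 p4 0 0 1
p1 (pos 1,3,5,7): XOR of data positions = 0⊕0⊕1 = 1
p2 (pos 2,3,6,7): XOR of data positions = 0⊕0⊕1 = 1
p4 (pos 4,5,6,7): XOR of data positions = 0⊕0⊕1 = 1
Codeword: 1101001

1101001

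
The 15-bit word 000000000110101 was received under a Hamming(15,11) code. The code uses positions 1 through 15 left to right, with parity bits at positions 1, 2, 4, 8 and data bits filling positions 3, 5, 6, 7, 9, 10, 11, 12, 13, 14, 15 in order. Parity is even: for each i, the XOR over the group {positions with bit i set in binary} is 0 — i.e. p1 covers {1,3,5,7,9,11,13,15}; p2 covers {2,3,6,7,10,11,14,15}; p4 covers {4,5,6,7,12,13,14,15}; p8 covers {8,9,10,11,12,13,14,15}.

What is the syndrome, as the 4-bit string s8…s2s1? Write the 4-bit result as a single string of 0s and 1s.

s1 (pos 1,3,5,7,9,11,13,15): 0⊕0⊕0⊕0⊕0⊕1⊕1⊕1 = 1
s2 (pos 2,3,6,7,10,11,14,15): 0⊕0⊕0⊕0⊕1⊕1⊕0⊕1 = 1
s4 (pos 4,5,6,7,12,13,14,15): 0⊕0⊕0⊕0⊕0⊕1⊕0⊕1 = 0
s8 (pos 8,9,10,11,12,13,14,15): 0⊕0⊕1⊕1⊕0⊕1⊕0⊕1 = 0
Syndrome s8…s1 = 0011 → error at position 3.

0011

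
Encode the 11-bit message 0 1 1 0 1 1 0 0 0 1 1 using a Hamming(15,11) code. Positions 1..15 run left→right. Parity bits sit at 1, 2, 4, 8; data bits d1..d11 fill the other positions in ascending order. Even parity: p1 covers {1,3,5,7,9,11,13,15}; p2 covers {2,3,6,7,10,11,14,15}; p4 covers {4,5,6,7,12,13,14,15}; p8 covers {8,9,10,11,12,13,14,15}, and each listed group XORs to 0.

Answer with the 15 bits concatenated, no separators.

Place data at non-parity positions: p1 p2 0 p4 1 1 0 p8 1 1 0 0 0 1 1
p1 (pos 1,3,5,7,9,11,13,15): XOR of data positions = 0⊕1⊕0⊕1⊕0⊕0⊕1 = 1
p2 (pos 2,3,6,7,10,11,14,15): XOR of data positions = 0⊕1⊕0⊕1⊕0⊕1⊕1 = 0
p4 (pos 4,5,6,7,12,13,14,15): XOR of data positions = 1⊕1⊕0⊕0⊕0⊕1⊕1 = 0
p8 (pos 8,9,10,11,12,13,14,15): XOR of data positions = 1⊕1⊕0⊕0⊕0⊕1⊕1 = 0
Codeword: 100011001100011

100011001100011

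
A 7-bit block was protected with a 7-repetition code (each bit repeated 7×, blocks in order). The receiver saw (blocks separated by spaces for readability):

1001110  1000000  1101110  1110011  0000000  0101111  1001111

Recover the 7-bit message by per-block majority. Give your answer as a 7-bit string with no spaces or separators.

1011011

Block 1 (1001110): 4 ones → 1
Block 2 (1000000): 1 one → 0
Block 3 (1101110): 5 ones → 1
Block 4 (1110011): 5 ones → 1
Block 5 (0000000): 0 ones → 0
Block 6 (0101111): 5 ones → 1
Block 7 (1001111): 5 ones → 1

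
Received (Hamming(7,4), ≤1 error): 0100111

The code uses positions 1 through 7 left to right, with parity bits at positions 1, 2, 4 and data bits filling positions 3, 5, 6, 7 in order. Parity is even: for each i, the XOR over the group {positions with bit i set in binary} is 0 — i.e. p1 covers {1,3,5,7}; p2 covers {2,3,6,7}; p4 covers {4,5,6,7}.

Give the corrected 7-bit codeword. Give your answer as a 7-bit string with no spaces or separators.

s1 (pos 1,3,5,7): 0⊕0⊕1⊕1 = 0
s2 (pos 2,3,6,7): 1⊕0⊕1⊕1 = 1
s4 (pos 4,5,6,7): 0⊕1⊕1⊕1 = 1
Syndrome s4…s1 = 110 → error at position 6.
Flip position 6: 0100111 → 0100101

0100101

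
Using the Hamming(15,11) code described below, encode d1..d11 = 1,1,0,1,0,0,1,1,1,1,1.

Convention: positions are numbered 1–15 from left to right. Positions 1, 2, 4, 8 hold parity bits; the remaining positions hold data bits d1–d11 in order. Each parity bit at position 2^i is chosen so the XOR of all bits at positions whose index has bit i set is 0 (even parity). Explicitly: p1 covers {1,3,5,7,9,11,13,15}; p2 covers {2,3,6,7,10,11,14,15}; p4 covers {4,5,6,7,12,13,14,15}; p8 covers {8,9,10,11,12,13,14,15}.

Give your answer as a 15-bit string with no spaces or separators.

Place data at non-parity positions: p1 p2 1 p4 1 0 1 p8 0 0 1 1 1 1 1
p1 (pos 1,3,5,7,9,11,13,15): XOR of data positions = 1⊕1⊕1⊕0⊕1⊕1⊕1 = 0
p2 (pos 2,3,6,7,10,11,14,15): XOR of data positions = 1⊕0⊕1⊕0⊕1⊕1⊕1 = 1
p4 (pos 4,5,6,7,12,13,14,15): XOR of data positions = 1⊕0⊕1⊕1⊕1⊕1⊕1 = 0
p8 (pos 8,9,10,11,12,13,14,15): XOR of data positions = 0⊕0⊕1⊕1⊕1⊕1⊕1 = 1
Codeword: 011010110011111

011010110011111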